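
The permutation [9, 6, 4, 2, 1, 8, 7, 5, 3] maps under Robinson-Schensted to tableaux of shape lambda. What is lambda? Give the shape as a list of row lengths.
Row-insert each entry into an empty tableau.

After inserting 9: P = [[9]].
After inserting 6: P = [[6], [9]].
After inserting 4: P = [[4], [6], [9]].
After inserting 2: P = [[2], [4], [6], [9]].
After inserting 1: P = [[1], [2], [4], [6], [9]].
After inserting 8: P = [[1, 8], [2], [4], [6], [9]].
After inserting 7: P = [[1, 7], [2, 8], [4], [6], [9]].
After inserting 5: P = [[1, 5], [2, 7], [4, 8], [6], [9]].
After inserting 3: P = [[1, 3], [2, 5], [4, 7], [6, 8], [9]].

The final insertion tableau P = [[1, 3], [2, 5], [4, 7], [6, 8], [9]] has shape [2, 2, 2, 2, 1].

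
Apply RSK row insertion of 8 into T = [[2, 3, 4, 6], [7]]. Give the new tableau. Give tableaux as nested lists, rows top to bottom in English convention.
8 is larger than every entry of row 1, so it is appended to row 1. The new tableau is [[2, 3, 4, 6, 8], [7]].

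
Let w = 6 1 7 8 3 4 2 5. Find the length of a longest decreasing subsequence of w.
3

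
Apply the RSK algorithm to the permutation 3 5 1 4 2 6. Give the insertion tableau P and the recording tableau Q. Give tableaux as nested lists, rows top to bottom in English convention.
Insert each entry of the permutation into P by Schensted row insertion, recording in Q the position of each new cell.

Insert 3: appended to row 1. P = [[3]].
Insert 5: appended to row 1. P = [[3, 5]].
Insert 1: 1 bumps 3 from row 1; 3 starts row 2. P = [[1, 5], [3]].
Insert 4: 4 bumps 5 from row 1; 5 appends to row 2. P = [[1, 4], [3, 5]].
Insert 2: 2 bumps 4 from row 1; 4 bumps 5 from row 2; 5 starts row 3. P = [[1, 2], [3, 4], [5]].
Insert 6: appended to row 1. P = [[1, 2, 6], [3, 4], [5]].

So P = [[1, 2, 6], [3, 4], [5]], Q = [[1, 2, 6], [3, 4], [5]].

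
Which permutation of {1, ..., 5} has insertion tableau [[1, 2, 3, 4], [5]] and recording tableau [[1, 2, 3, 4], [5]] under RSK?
1 2 3 5 4

Reverse the RSK construction: for i from n down to 1, find the cell of Q containing i, remove the entry at that cell from P, and reverse-bump it up through P; the value ejected from row 1 is w(i).

Step i=5: Q has 5 at row 2, column 1; remove 5 from row 2 of P and reverse-bump: 5 enters row 1 and ejects 4. So w(5) = 4. P is now [[1, 2, 3, 5]].
Step i=4: Q has 4 at row 1, column 4; remove that cell from P, ejecting 5. So w(4) = 5. P is now [[1, 2, 3]].
Step i=3: Q has 3 at row 1, column 3; remove that cell from P, ejecting 3. So w(3) = 3. P is now [[1, 2]].
Step i=2: Q has 2 at row 1, column 2; remove that cell from P, ejecting 2. So w(2) = 2. P is now [[1]].
Step i=1: Q has 1 at row 1, column 1; remove that cell from P, ejecting 1. So w(1) = 1. P is now [].

So w = 1 2 3 5 4.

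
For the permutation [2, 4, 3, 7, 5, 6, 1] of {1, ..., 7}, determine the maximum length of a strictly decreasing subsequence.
3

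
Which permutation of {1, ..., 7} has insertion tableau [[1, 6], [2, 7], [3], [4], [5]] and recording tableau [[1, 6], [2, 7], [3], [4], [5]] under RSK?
Reverse the RSK construction: for i from n down to 1, find the cell of Q containing i, remove the entry at that cell from P, and reverse-bump it up through P; the value ejected from row 1 is w(i).

Step i=7: Q has 7 at row 2, column 2; remove 7 from row 2 of P and reverse-bump: 7 enters row 1 and ejects 6. So w(7) = 6. P is now [[1, 7], [2], [3], [4], [5]].
Step i=6: Q has 6 at row 1, column 2; remove that cell from P, ejecting 7. So w(6) = 7. P is now [[1], [2], [3], [4], [5]].
Step i=5: Q has 5 at row 5, column 1; remove 5 from row 5 of P and reverse-bump: 5 enters row 4 and ejects 4; 4 enters row 3 and ejects 3; 3 enters row 2 and ejects 2; 2 enters row 1 and ejects 1. So w(5) = 1. P is now [[2], [3], [4], [5]].
Step i=4: Q has 4 at row 4, column 1; remove 5 from row 4 of P and reverse-bump: 5 enters row 3 and ejects 4; 4 enters row 2 and ejects 3; 3 enters row 1 and ejects 2. So w(4) = 2. P is now [[3], [4], [5]].
Step i=3: Q has 3 at row 3, column 1; remove 5 from row 3 of P and reverse-bump: 5 enters row 2 and ejects 4; 4 enters row 1 and ejects 3. So w(3) = 3. P is now [[4], [5]].
Step i=2: Q has 2 at row 2, column 1; remove 5 from row 2 of P and reverse-bump: 5 enters row 1 and ejects 4. So w(2) = 4. P is now [[5]].
Step i=1: Q has 1 at row 1, column 1; remove that cell from P, ejecting 5. So w(1) = 5. P is now [].

So w = 5 4 3 2 1 7 6.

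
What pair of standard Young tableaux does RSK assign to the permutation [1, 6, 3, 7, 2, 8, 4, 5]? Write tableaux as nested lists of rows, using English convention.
Insert each entry of the permutation into P by Schensted row insertion, recording in Q the position of each new cell.

Insert 1: appended to row 1. P = [[1]].
Insert 6: appended to row 1. P = [[1, 6]].
Insert 3: 3 bumps 6 from row 1; 6 starts row 2. P = [[1, 3], [6]].
Insert 7: appended to row 1. P = [[1, 3, 7], [6]].
Insert 2: 2 bumps 3 from row 1; 3 bumps 6 from row 2; 6 starts row 3. P = [[1, 2, 7], [3], [6]].
Insert 8: appended to row 1. P = [[1, 2, 7, 8], [3], [6]].
Insert 4: 4 bumps 7 from row 1; 7 appends to row 2. P = [[1, 2, 4, 8], [3, 7], [6]].
Insert 5: 5 bumps 8 from row 1; 8 appends to row 2. P = [[1, 2, 4, 5], [3, 7, 8], [6]].

So P = [[1, 2, 4, 5], [3, 7, 8], [6]], Q = [[1, 2, 4, 6], [3, 7, 8], [5]].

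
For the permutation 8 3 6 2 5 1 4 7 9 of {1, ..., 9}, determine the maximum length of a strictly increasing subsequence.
4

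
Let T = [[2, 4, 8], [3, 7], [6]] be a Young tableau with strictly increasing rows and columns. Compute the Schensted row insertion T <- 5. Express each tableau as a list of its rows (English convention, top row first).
[[2, 4, 5], [3, 7, 8], [6]]

In row 1, 5 replaces 8 (the leftmost entry greater than 5); 8 is bumped to row 2. 8 is appended to row 2. The new tableau is [[2, 4, 5], [3, 7, 8], [6]].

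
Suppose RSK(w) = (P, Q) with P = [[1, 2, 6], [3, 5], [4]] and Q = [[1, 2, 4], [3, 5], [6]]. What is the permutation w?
4 5 1 6 3 2

Reverse the RSK construction: for i from n down to 1, find the cell of Q containing i, remove the entry at that cell from P, and reverse-bump it up through P; the value ejected from row 1 is w(i).

Step i=6: Q has 6 at row 3, column 1; remove 4 from row 3 of P and reverse-bump: 4 enters row 2 and ejects 3; 3 enters row 1 and ejects 2. So w(6) = 2. P is now [[1, 3, 6], [4, 5]].
Step i=5: Q has 5 at row 2, column 2; remove 5 from row 2 of P and reverse-bump: 5 enters row 1 and ejects 3. So w(5) = 3. P is now [[1, 5, 6], [4]].
Step i=4: Q has 4 at row 1, column 3; remove that cell from P, ejecting 6. So w(4) = 6. P is now [[1, 5], [4]].
Step i=3: Q has 3 at row 2, column 1; remove 4 from row 2 of P and reverse-bump: 4 enters row 1 and ejects 1. So w(3) = 1. P is now [[4, 5]].
Step i=2: Q has 2 at row 1, column 2; remove that cell from P, ejecting 5. So w(2) = 5. P is now [[4]].
Step i=1: Q has 1 at row 1, column 1; remove that cell from P, ejecting 4. So w(1) = 4. P is now [].

So w = 4 5 1 6 3 2.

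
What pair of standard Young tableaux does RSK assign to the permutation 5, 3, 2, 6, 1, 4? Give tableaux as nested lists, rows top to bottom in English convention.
Insert each entry of the permutation into P by Schensted row insertion, recording in Q the position of each new cell.

Insert 5: appended to row 1. P = [[5]], Q = [[1]].
Insert 3: 3 bumps 5 from row 1; 5 starts row 2. P = [[3], [5]], Q = [[1], [2]].
Insert 2: 2 bumps 3 from row 1; 3 bumps 5 from row 2; 5 starts row 3. P = [[2], [3], [5]], Q = [[1], [2], [3]].
Insert 6: appended to row 1. P = [[2, 6], [3], [5]], Q = [[1, 4], [2], [3]].
Insert 1: 1 bumps 2 from row 1; 2 bumps 3 from row 2; 3 bumps 5 from row 3; 5 starts row 4. P = [[1, 6], [2], [3], [5]], Q = [[1, 4], [2], [3], [5]].
Insert 4: 4 bumps 6 from row 1; 6 appends to row 2. P = [[1, 4], [2, 6], [3], [5]], Q = [[1, 4], [2, 6], [3], [5]].

So P = [[1, 4], [2, 6], [3], [5]], Q = [[1, 4], [2, 6], [3], [5]].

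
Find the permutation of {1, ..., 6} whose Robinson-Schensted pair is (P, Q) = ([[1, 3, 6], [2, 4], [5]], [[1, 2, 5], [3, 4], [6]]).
Reverse the RSK construction: for i from n down to 1, find the cell of Q containing i, remove the entry at that cell from P, and reverse-bump it up through P; the value ejected from row 1 is w(i).

Step i=6: Q has 6 at row 3, column 1; remove 5 from row 3 of P and reverse-bump: 5 enters row 2 and ejects 4; 4 enters row 1 and ejects 3. So w(6) = 3. P is now [[1, 4, 6], [2, 5]].
Step i=5: Q has 5 at row 1, column 3; remove that cell from P, ejecting 6. So w(5) = 6. P is now [[1, 4], [2, 5]].
Step i=4: Q has 4 at row 2, column 2; remove 5 from row 2 of P and reverse-bump: 5 enters row 1 and ejects 4. So w(4) = 4. P is now [[1, 5], [2]].
Step i=3: Q has 3 at row 2, column 1; remove 2 from row 2 of P and reverse-bump: 2 enters row 1 and ejects 1. So w(3) = 1. P is now [[2, 5]].
Step i=2: Q has 2 at row 1, column 2; remove that cell from P, ejecting 5. So w(2) = 5. P is now [[2]].
Step i=1: Q has 1 at row 1, column 1; remove that cell from P, ejecting 2. So w(1) = 2. P is now [].

So w = 2 5 1 4 6 3.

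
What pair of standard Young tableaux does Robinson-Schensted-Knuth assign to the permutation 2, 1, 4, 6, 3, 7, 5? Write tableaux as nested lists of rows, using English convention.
P = [[1, 3, 5, 7], [2, 4, 6]], Q = [[1, 3, 4, 6], [2, 5, 7]]

Insert each entry of the permutation into P by Schensted row insertion, recording in Q the position of each new cell.

Insert 2: appended to row 1. P = [[2]].
Insert 1: 1 bumps 2 from row 1; 2 starts row 2. P = [[1], [2]].
Insert 4: appended to row 1. P = [[1, 4], [2]].
Insert 6: appended to row 1. P = [[1, 4, 6], [2]].
Insert 3: 3 bumps 4 from row 1; 4 appends to row 2. P = [[1, 3, 6], [2, 4]].
Insert 7: appended to row 1. P = [[1, 3, 6, 7], [2, 4]].
Insert 5: 5 bumps 6 from row 1; 6 appends to row 2. P = [[1, 3, 5, 7], [2, 4, 6]].

So P = [[1, 3, 5, 7], [2, 4, 6]], Q = [[1, 3, 4, 6], [2, 5, 7]].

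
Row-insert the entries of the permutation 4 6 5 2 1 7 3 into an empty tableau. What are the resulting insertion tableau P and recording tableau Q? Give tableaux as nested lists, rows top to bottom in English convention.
Insert each entry of the permutation into P by Schensted row insertion, recording in Q the position of each new cell.

Insert 4: appended to row 1. P = [[4]], Q = [[1]].
Insert 6: appended to row 1. P = [[4, 6]], Q = [[1, 2]].
Insert 5: 5 bumps 6 from row 1; 6 starts row 2. P = [[4, 5], [6]], Q = [[1, 2], [3]].
Insert 2: 2 bumps 4 from row 1; 4 bumps 6 from row 2; 6 starts row 3. P = [[2, 5], [4], [6]], Q = [[1, 2], [3], [4]].
Insert 1: 1 bumps 2 from row 1; 2 bumps 4 from row 2; 4 bumps 6 from row 3; 6 starts row 4. P = [[1, 5], [2], [4], [6]], Q = [[1, 2], [3], [4], [5]].
Insert 7: appended to row 1. P = [[1, 5, 7], [2], [4], [6]], Q = [[1, 2, 6], [3], [4], [5]].
Insert 3: 3 bumps 5 from row 1; 5 appends to row 2. P = [[1, 3, 7], [2, 5], [4], [6]], Q = [[1, 2, 6], [3, 7], [4], [5]].

So P = [[1, 3, 7], [2, 5], [4], [6]], Q = [[1, 2, 6], [3, 7], [4], [5]].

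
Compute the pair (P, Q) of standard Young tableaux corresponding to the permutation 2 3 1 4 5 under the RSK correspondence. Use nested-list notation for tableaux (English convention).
P = [[1, 3, 4, 5], [2]], Q = [[1, 2, 4, 5], [3]]

Insert each entry of the permutation into P by Schensted row insertion, recording in Q the position of each new cell.

After inserting 2: P = [[2]].
After inserting 3: P = [[2, 3]].
After inserting 1: P = [[1, 3], [2]].
After inserting 4: P = [[1, 3, 4], [2]].
After inserting 5: P = [[1, 3, 4, 5], [2]].

So P = [[1, 3, 4, 5], [2]], Q = [[1, 2, 4, 5], [3]].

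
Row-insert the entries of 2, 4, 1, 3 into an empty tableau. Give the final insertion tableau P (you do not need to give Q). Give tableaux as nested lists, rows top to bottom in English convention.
P = [[1, 3], [2, 4]]

After inserting 2: P = [[2]].
After inserting 4: P = [[2, 4]].
After inserting 1: P = [[1, 4], [2]].
After inserting 3: P = [[1, 3], [2, 4]].

So P = [[1, 3], [2, 4]].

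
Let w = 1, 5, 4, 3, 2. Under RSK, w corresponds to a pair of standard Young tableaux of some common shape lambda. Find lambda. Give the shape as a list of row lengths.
[2, 1, 1, 1]

RSK row insertion gives P = [[1, 2], [3], [4], [5]], which has shape [2, 1, 1, 1].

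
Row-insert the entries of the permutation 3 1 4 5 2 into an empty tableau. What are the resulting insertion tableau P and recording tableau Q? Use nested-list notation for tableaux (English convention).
P = [[1, 2, 5], [3, 4]], Q = [[1, 3, 4], [2, 5]]

Insert each entry of the permutation into P by Schensted row insertion, recording in Q the position of each new cell.

After inserting 3: P = [[3]].
After inserting 1: P = [[1], [3]].
After inserting 4: P = [[1, 4], [3]].
After inserting 5: P = [[1, 4, 5], [3]].
After inserting 2: P = [[1, 2, 5], [3, 4]].

So P = [[1, 2, 5], [3, 4]], Q = [[1, 3, 4], [2, 5]].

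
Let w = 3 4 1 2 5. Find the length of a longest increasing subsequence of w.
3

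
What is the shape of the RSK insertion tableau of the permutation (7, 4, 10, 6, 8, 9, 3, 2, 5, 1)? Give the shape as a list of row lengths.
[4, 2, 2, 1, 1]

Row-insert each entry into an empty tableau.

After inserting 7: P = [[7]].
After inserting 4: P = [[4], [7]].
After inserting 10: P = [[4, 10], [7]].
After inserting 6: P = [[4, 6], [7, 10]].
After inserting 8: P = [[4, 6, 8], [7, 10]].
After inserting 9: P = [[4, 6, 8, 9], [7, 10]].
After inserting 3: P = [[3, 6, 8, 9], [4, 10], [7]].
After inserting 2: P = [[2, 6, 8, 9], [3, 10], [4], [7]].
After inserting 5: P = [[2, 5, 8, 9], [3, 6], [4, 10], [7]].
After inserting 1: P = [[1, 5, 8, 9], [2, 6], [3, 10], [4], [7]].

The final insertion tableau P = [[1, 5, 8, 9], [2, 6], [3, 10], [4], [7]] has shape [4, 2, 2, 1, 1].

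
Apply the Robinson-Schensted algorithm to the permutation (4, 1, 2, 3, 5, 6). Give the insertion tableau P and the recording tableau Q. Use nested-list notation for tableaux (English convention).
Insert each entry of the permutation into P by Schensted row insertion, recording in Q the position of each new cell.

Insert 4: appended to row 1. P = [[4]].
Insert 1: 1 bumps 4 from row 1; 4 starts row 2. P = [[1], [4]].
Insert 2: appended to row 1. P = [[1, 2], [4]].
Insert 3: appended to row 1. P = [[1, 2, 3], [4]].
Insert 5: appended to row 1. P = [[1, 2, 3, 5], [4]].
Insert 6: appended to row 1. P = [[1, 2, 3, 5, 6], [4]].

So P = [[1, 2, 3, 5, 6], [4]], Q = [[1, 3, 4, 5, 6], [2]].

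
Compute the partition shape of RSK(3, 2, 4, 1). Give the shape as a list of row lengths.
[2, 1, 1]

Row-insert each entry into an empty tableau.

After inserting 3: P = [[3]].
After inserting 2: P = [[2], [3]].
After inserting 4: P = [[2, 4], [3]].
After inserting 1: P = [[1, 4], [2], [3]].

The final insertion tableau P = [[1, 4], [2], [3]] has shape [2, 1, 1].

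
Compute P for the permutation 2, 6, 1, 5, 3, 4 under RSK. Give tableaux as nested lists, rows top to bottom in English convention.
Insert 2: appended to row 1. P = [[2]].
Insert 6: appended to row 1. P = [[2, 6]].
Insert 1: 1 bumps 2 from row 1; 2 starts row 2. P = [[1, 6], [2]].
Insert 5: 5 bumps 6 from row 1; 6 appends to row 2. P = [[1, 5], [2, 6]].
Insert 3: 3 bumps 5 from row 1; 5 bumps 6 from row 2; 6 starts row 3. P = [[1, 3], [2, 5], [6]].
Insert 4: appended to row 1. P = [[1, 3, 4], [2, 5], [6]].

So P = [[1, 3, 4], [2, 5], [6]].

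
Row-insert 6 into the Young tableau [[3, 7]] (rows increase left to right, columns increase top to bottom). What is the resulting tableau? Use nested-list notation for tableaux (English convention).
[[3, 6], [7]]

In row 1, 6 replaces 7 (the leftmost entry greater than 6); 7 is bumped to row 2. 7 starts a new row 2. The new tableau is [[3, 6], [7]].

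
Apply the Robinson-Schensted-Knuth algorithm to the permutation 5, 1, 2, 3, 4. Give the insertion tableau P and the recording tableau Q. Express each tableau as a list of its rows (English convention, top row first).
Insert each entry of the permutation into P by Schensted row insertion, recording in Q the position of each new cell.

Insert 5: appended to row 1. P = [[5]].
Insert 1: 1 bumps 5 from row 1; 5 starts row 2. P = [[1], [5]].
Insert 2: appended to row 1. P = [[1, 2], [5]].
Insert 3: appended to row 1. P = [[1, 2, 3], [5]].
Insert 4: appended to row 1. P = [[1, 2, 3, 4], [5]].

So P = [[1, 2, 3, 4], [5]], Q = [[1, 3, 4, 5], [2]].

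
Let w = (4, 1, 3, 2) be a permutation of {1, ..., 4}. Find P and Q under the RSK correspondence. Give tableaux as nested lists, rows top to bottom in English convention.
P = [[1, 2], [3], [4]], Q = [[1, 3], [2], [4]]

Insert each entry of the permutation into P by Schensted row insertion, recording in Q the position of each new cell.

Insert 4: appended to row 1. P = [[4]], Q = [[1]].
Insert 1: 1 bumps 4 from row 1; 4 starts row 2. P = [[1], [4]], Q = [[1], [2]].
Insert 3: appended to row 1. P = [[1, 3], [4]], Q = [[1, 3], [2]].
Insert 2: 2 bumps 3 from row 1; 3 bumps 4 from row 2; 4 starts row 3. P = [[1, 2], [3], [4]], Q = [[1, 3], [2], [4]].

So P = [[1, 2], [3], [4]], Q = [[1, 3], [2], [4]].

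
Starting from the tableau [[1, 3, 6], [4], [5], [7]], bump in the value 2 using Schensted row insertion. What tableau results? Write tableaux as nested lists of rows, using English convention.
[[1, 2, 6], [3], [4], [5], [7]]

In row 1, 2 replaces 3 (the leftmost entry greater than 2); 3 is bumped to row 2. In row 2, 3 replaces 4 (the leftmost entry greater than 3); 4 is bumped to row 3. In row 3, 4 replaces 5 (the leftmost entry greater than 4); 5 is bumped to row 4. In row 4, 5 replaces 7 (the leftmost entry greater than 5); 7 is bumped to row 5. 7 starts a new row 5. The new tableau is [[1, 2, 6], [3], [4], [5], [7]].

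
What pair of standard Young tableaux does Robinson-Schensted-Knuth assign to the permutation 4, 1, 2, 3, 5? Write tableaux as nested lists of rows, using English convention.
Insert each entry of the permutation into P by Schensted row insertion, recording in Q the position of each new cell.

Insert 4: appended to row 1. P = [[4]].
Insert 1: 1 bumps 4 from row 1; 4 starts row 2. P = [[1], [4]].
Insert 2: appended to row 1. P = [[1, 2], [4]].
Insert 3: appended to row 1. P = [[1, 2, 3], [4]].
Insert 5: appended to row 1. P = [[1, 2, 3, 5], [4]].

So P = [[1, 2, 3, 5], [4]], Q = [[1, 3, 4, 5], [2]].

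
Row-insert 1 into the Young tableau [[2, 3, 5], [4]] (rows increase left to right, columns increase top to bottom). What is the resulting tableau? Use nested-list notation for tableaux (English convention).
[[1, 3, 5], [2], [4]]

In row 1, 1 replaces 2 (the leftmost entry greater than 1); 2 is bumped to row 2. In row 2, 2 replaces 4 (the leftmost entry greater than 2); 4 is bumped to row 3. 4 starts a new row 3. The new tableau is [[1, 3, 5], [2], [4]].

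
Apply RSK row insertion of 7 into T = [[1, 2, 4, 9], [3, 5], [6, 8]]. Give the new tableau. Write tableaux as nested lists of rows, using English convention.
[[1, 2, 4, 7], [3, 5, 9], [6, 8]]

In row 1, 7 replaces 9 (the leftmost entry greater than 7); 9 is bumped to row 2. 9 is appended to row 2. The new tableau is [[1, 2, 4, 7], [3, 5, 9], [6, 8]].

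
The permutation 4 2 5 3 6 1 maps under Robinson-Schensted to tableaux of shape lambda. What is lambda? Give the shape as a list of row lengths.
[3, 2, 1]

Row-insert each entry into an empty tableau.

After inserting 4: P = [[4]].
After inserting 2: P = [[2], [4]].
After inserting 5: P = [[2, 5], [4]].
After inserting 3: P = [[2, 3], [4, 5]].
After inserting 6: P = [[2, 3, 6], [4, 5]].
After inserting 1: P = [[1, 3, 6], [2, 5], [4]].

The final insertion tableau P = [[1, 3, 6], [2, 5], [4]] has shape [3, 2, 1].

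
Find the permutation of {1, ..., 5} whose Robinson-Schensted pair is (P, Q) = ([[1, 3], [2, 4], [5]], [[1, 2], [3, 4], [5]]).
2 5 1 4 3

Reverse the RSK construction: for i from n down to 1, find the cell of Q containing i, remove the entry at that cell from P, and reverse-bump it up through P; the value ejected from row 1 is w(i).

Step i=5: Q has 5 at row 3, column 1; remove 5 from row 3 of P and reverse-bump: 5 enters row 2 and ejects 4; 4 enters row 1 and ejects 3. So w(5) = 3. P is now [[1, 4], [2, 5]].
Step i=4: Q has 4 at row 2, column 2; remove 5 from row 2 of P and reverse-bump: 5 enters row 1 and ejects 4. So w(4) = 4. P is now [[1, 5], [2]].
Step i=3: Q has 3 at row 2, column 1; remove 2 from row 2 of P and reverse-bump: 2 enters row 1 and ejects 1. So w(3) = 1. P is now [[2, 5]].
Step i=2: Q has 2 at row 1, column 2; remove that cell from P, ejecting 5. So w(2) = 5. P is now [[2]].
Step i=1: Q has 1 at row 1, column 1; remove that cell from P, ejecting 2. So w(1) = 2. P is now [].

So w = 2 5 1 4 3.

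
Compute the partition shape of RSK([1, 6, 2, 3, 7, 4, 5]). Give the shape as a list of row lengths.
[5, 2]

Row-insert each entry into an empty tableau.

After inserting 1: P = [[1]].
After inserting 6: P = [[1, 6]].
After inserting 2: P = [[1, 2], [6]].
After inserting 3: P = [[1, 2, 3], [6]].
After inserting 7: P = [[1, 2, 3, 7], [6]].
After inserting 4: P = [[1, 2, 3, 4], [6, 7]].
After inserting 5: P = [[1, 2, 3, 4, 5], [6, 7]].

The final insertion tableau P = [[1, 2, 3, 4, 5], [6, 7]] has shape [5, 2].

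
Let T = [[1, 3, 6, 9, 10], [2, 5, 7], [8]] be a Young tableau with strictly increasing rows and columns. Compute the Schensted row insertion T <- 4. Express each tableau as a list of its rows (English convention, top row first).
In row 1, 4 replaces 6 (the leftmost entry greater than 4); 6 is bumped to row 2. In row 2, 6 replaces 7 (the leftmost entry greater than 6); 7 is bumped to row 3. In row 3, 7 replaces 8 (the leftmost entry greater than 7); 8 is bumped to row 4. 8 starts a new row 4. The new tableau is [[1, 3, 4, 9, 10], [2, 5, 6], [7], [8]].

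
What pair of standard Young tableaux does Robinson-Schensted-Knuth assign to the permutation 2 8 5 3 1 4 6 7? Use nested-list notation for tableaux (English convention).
Insert each entry of the permutation into P by Schensted row insertion, recording in Q the position of each new cell.

After inserting 2: P = [[2]].
After inserting 8: P = [[2, 8]].
After inserting 5: P = [[2, 5], [8]].
After inserting 3: P = [[2, 3], [5], [8]].
After inserting 1: P = [[1, 3], [2], [5], [8]].
After inserting 4: P = [[1, 3, 4], [2], [5], [8]].
After inserting 6: P = [[1, 3, 4, 6], [2], [5], [8]].
After inserting 7: P = [[1, 3, 4, 6, 7], [2], [5], [8]].

So P = [[1, 3, 4, 6, 7], [2], [5], [8]], Q = [[1, 2, 6, 7, 8], [3], [4], [5]].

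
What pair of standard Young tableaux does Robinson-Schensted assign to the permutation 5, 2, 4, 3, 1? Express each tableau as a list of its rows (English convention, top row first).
P = [[1, 3], [2], [4], [5]], Q = [[1, 3], [2], [4], [5]]

Insert each entry of the permutation into P by Schensted row insertion, recording in Q the position of each new cell.

Insert 5: appended to row 1. P = [[5]], Q = [[1]].
Insert 2: 2 bumps 5 from row 1; 5 starts row 2. P = [[2], [5]], Q = [[1], [2]].
Insert 4: appended to row 1. P = [[2, 4], [5]], Q = [[1, 3], [2]].
Insert 3: 3 bumps 4 from row 1; 4 bumps 5 from row 2; 5 starts row 3. P = [[2, 3], [4], [5]], Q = [[1, 3], [2], [4]].
Insert 1: 1 bumps 2 from row 1; 2 bumps 4 from row 2; 4 bumps 5 from row 3; 5 starts row 4. P = [[1, 3], [2], [4], [5]], Q = [[1, 3], [2], [4], [5]].

So P = [[1, 3], [2], [4], [5]], Q = [[1, 3], [2], [4], [5]].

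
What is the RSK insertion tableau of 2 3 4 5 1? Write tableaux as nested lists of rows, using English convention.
P = [[1, 3, 4, 5], [2]]

After inserting 2: P = [[2]].
After inserting 3: P = [[2, 3]].
After inserting 4: P = [[2, 3, 4]].
After inserting 5: P = [[2, 3, 4, 5]].
After inserting 1: P = [[1, 3, 4, 5], [2]].

So P = [[1, 3, 4, 5], [2]].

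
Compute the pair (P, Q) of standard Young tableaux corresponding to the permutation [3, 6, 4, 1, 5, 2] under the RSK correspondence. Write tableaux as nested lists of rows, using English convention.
P = [[1, 2, 5], [3, 4], [6]], Q = [[1, 2, 5], [3, 6], [4]]

Insert each entry of the permutation into P by Schensted row insertion, recording in Q the position of each new cell.

Insert 3: appended to row 1. P = [[3]].
Insert 6: appended to row 1. P = [[3, 6]].
Insert 4: 4 bumps 6 from row 1; 6 starts row 2. P = [[3, 4], [6]].
Insert 1: 1 bumps 3 from row 1; 3 bumps 6 from row 2; 6 starts row 3. P = [[1, 4], [3], [6]].
Insert 5: appended to row 1. P = [[1, 4, 5], [3], [6]].
Insert 2: 2 bumps 4 from row 1; 4 appends to row 2. P = [[1, 2, 5], [3, 4], [6]].

So P = [[1, 2, 5], [3, 4], [6]], Q = [[1, 2, 5], [3, 6], [4]].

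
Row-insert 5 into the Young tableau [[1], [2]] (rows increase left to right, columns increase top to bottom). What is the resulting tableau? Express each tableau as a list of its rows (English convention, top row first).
5 is larger than every entry of row 1, so it is appended to row 1. The new tableau is [[1, 5], [2]].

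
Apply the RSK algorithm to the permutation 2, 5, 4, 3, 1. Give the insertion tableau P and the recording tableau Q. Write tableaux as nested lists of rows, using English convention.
Insert each entry of the permutation into P by Schensted row insertion, recording in Q the position of each new cell.

After inserting 2: P = [[2]].
After inserting 5: P = [[2, 5]].
After inserting 4: P = [[2, 4], [5]].
After inserting 3: P = [[2, 3], [4], [5]].
After inserting 1: P = [[1, 3], [2], [4], [5]].

So P = [[1, 3], [2], [4], [5]], Q = [[1, 2], [3], [4], [5]].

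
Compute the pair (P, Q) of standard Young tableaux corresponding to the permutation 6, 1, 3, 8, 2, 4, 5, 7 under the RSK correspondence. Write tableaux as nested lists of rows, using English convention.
P = [[1, 2, 4, 5, 7], [3, 8], [6]], Q = [[1, 3, 4, 7, 8], [2, 6], [5]]

Insert each entry of the permutation into P by Schensted row insertion, recording in Q the position of each new cell.

Insert 6: appended to row 1. P = [[6]].
Insert 1: 1 bumps 6 from row 1; 6 starts row 2. P = [[1], [6]].
Insert 3: appended to row 1. P = [[1, 3], [6]].
Insert 8: appended to row 1. P = [[1, 3, 8], [6]].
Insert 2: 2 bumps 3 from row 1; 3 bumps 6 from row 2; 6 starts row 3. P = [[1, 2, 8], [3], [6]].
Insert 4: 4 bumps 8 from row 1; 8 appends to row 2. P = [[1, 2, 4], [3, 8], [6]].
Insert 5: appended to row 1. P = [[1, 2, 4, 5], [3, 8], [6]].
Insert 7: appended to row 1. P = [[1, 2, 4, 5, 7], [3, 8], [6]].

So P = [[1, 2, 4, 5, 7], [3, 8], [6]], Q = [[1, 3, 4, 7, 8], [2, 6], [5]].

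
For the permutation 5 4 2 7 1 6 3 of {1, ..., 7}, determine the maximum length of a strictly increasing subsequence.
2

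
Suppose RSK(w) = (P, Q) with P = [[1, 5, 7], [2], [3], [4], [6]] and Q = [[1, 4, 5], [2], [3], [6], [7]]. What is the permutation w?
Reverse the RSK construction: for i from n down to 1, find the cell of Q containing i, remove the entry at that cell from P, and reverse-bump it up through P; the value ejected from row 1 is w(i).

Step i=7: Q has 7 at row 5, column 1; remove 6 from row 5 of P and reverse-bump: 6 enters row 4 and ejects 4; 4 enters row 3 and ejects 3; 3 enters row 2 and ejects 2; 2 enters row 1 and ejects 1. So w(7) = 1. P is now [[2, 5, 7], [3], [4], [6]].
Step i=6: Q has 6 at row 4, column 1; remove 6 from row 4 of P and reverse-bump: 6 enters row 3 and ejects 4; 4 enters row 2 and ejects 3; 3 enters row 1 and ejects 2. So w(6) = 2. P is now [[3, 5, 7], [4], [6]].
Step i=5: Q has 5 at row 1, column 3; remove that cell from P, ejecting 7. So w(5) = 7. P is now [[3, 5], [4], [6]].
Step i=4: Q has 4 at row 1, column 2; remove that cell from P, ejecting 5. So w(4) = 5. P is now [[3], [4], [6]].
Step i=3: Q has 3 at row 3, column 1; remove 6 from row 3 of P and reverse-bump: 6 enters row 2 and ejects 4; 4 enters row 1 and ejects 3. So w(3) = 3. P is now [[4], [6]].
Step i=2: Q has 2 at row 2, column 1; remove 6 from row 2 of P and reverse-bump: 6 enters row 1 and ejects 4. So w(2) = 4. P is now [[6]].
Step i=1: Q has 1 at row 1, column 1; remove that cell from P, ejecting 6. So w(1) = 6. P is now [].

So w = 6 4 3 5 7 2 1.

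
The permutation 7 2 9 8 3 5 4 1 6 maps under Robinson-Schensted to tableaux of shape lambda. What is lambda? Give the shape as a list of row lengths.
[4, 2, 1, 1, 1]

Row-insert each entry into an empty tableau.

After inserting 7: P = [[7]].
After inserting 2: P = [[2], [7]].
After inserting 9: P = [[2, 9], [7]].
After inserting 8: P = [[2, 8], [7, 9]].
After inserting 3: P = [[2, 3], [7, 8], [9]].
After inserting 5: P = [[2, 3, 5], [7, 8], [9]].
After inserting 4: P = [[2, 3, 4], [5, 8], [7], [9]].
After inserting 1: P = [[1, 3, 4], [2, 8], [5], [7], [9]].
After inserting 6: P = [[1, 3, 4, 6], [2, 8], [5], [7], [9]].

The final insertion tableau P = [[1, 3, 4, 6], [2, 8], [5], [7], [9]] has shape [4, 2, 1, 1, 1].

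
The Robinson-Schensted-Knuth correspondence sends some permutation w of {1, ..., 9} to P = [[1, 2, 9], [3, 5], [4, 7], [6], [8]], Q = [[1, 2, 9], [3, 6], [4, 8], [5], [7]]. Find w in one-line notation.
6 8 7 4 3 5 1 2 9

Reverse the RSK construction: for i from n down to 1, find the cell of Q containing i, remove the entry at that cell from P, and reverse-bump it up through P; the value ejected from row 1 is w(i).

Step i=9: Q has 9 at row 1, column 3; remove that cell from P, ejecting 9. So w(9) = 9. P is now [[1, 2], [3, 5], [4, 7], [6], [8]].
Step i=8: Q has 8 at row 3, column 2; remove 7 from row 3 of P and reverse-bump: 7 enters row 2 and ejects 5; 5 enters row 1 and ejects 2. So w(8) = 2. P is now [[1, 5], [3, 7], [4], [6], [8]].
Step i=7: Q has 7 at row 5, column 1; remove 8 from row 5 of P and reverse-bump: 8 enters row 4 and ejects 6; 6 enters row 3 and ejects 4; 4 enters row 2 and ejects 3; 3 enters row 1 and ejects 1. So w(7) = 1. P is now [[3, 5], [4, 7], [6], [8]].
Step i=6: Q has 6 at row 2, column 2; remove 7 from row 2 of P and reverse-bump: 7 enters row 1 and ejects 5. So w(6) = 5. P is now [[3, 7], [4], [6], [8]].
Step i=5: Q has 5 at row 4, column 1; remove 8 from row 4 of P and reverse-bump: 8 enters row 3 and ejects 6; 6 enters row 2 and ejects 4; 4 enters row 1 and ejects 3. So w(5) = 3. P is now [[4, 7], [6], [8]].
Step i=4: Q has 4 at row 3, column 1; remove 8 from row 3 of P and reverse-bump: 8 enters row 2 and ejects 6; 6 enters row 1 and ejects 4. So w(4) = 4. P is now [[6, 7], [8]].
Step i=3: Q has 3 at row 2, column 1; remove 8 from row 2 of P and reverse-bump: 8 enters row 1 and ejects 7. So w(3) = 7. P is now [[6, 8]].
Step i=2: Q has 2 at row 1, column 2; remove that cell from P, ejecting 8. So w(2) = 8. P is now [[6]].
Step i=1: Q has 1 at row 1, column 1; remove that cell from P, ejecting 6. So w(1) = 6. P is now [].

So w = 6 8 7 4 3 5 1 2 9.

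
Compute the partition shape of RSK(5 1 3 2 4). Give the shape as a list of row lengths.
Row-insert each entry into an empty tableau.

After inserting 5: P = [[5]].
After inserting 1: P = [[1], [5]].
After inserting 3: P = [[1, 3], [5]].
After inserting 2: P = [[1, 2], [3], [5]].
After inserting 4: P = [[1, 2, 4], [3], [5]].

The final insertion tableau P = [[1, 2, 4], [3], [5]] has shape [3, 1, 1].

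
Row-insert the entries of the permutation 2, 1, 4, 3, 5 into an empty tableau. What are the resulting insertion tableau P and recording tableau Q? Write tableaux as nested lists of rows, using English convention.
Insert each entry of the permutation into P by Schensted row insertion, recording in Q the position of each new cell.

After inserting 2: P = [[2]].
After inserting 1: P = [[1], [2]].
After inserting 4: P = [[1, 4], [2]].
After inserting 3: P = [[1, 3], [2, 4]].
After inserting 5: P = [[1, 3, 5], [2, 4]].

So P = [[1, 3, 5], [2, 4]], Q = [[1, 3, 5], [2, 4]].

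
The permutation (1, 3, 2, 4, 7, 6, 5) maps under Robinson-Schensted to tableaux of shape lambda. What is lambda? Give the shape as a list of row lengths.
[4, 2, 1]

Row-insert each entry into an empty tableau.

After inserting 1: P = [[1]].
After inserting 3: P = [[1, 3]].
After inserting 2: P = [[1, 2], [3]].
After inserting 4: P = [[1, 2, 4], [3]].
After inserting 7: P = [[1, 2, 4, 7], [3]].
After inserting 6: P = [[1, 2, 4, 6], [3, 7]].
After inserting 5: P = [[1, 2, 4, 5], [3, 6], [7]].

The final insertion tableau P = [[1, 2, 4, 5], [3, 6], [7]] has shape [4, 2, 1].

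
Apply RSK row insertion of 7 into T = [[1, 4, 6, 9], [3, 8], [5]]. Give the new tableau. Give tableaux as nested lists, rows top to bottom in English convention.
[[1, 4, 6, 7], [3, 8, 9], [5]]

In row 1, 7 replaces 9 (the leftmost entry greater than 7); 9 is bumped to row 2. 9 is appended to row 2. The new tableau is [[1, 4, 6, 7], [3, 8, 9], [5]].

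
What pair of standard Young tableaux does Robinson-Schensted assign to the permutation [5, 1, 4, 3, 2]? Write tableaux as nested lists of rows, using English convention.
P = [[1, 2], [3], [4], [5]], Q = [[1, 3], [2], [4], [5]]

Insert each entry of the permutation into P by Schensted row insertion, recording in Q the position of each new cell.

Insert 5: appended to row 1. P = [[5]].
Insert 1: 1 bumps 5 from row 1; 5 starts row 2. P = [[1], [5]].
Insert 4: appended to row 1. P = [[1, 4], [5]].
Insert 3: 3 bumps 4 from row 1; 4 bumps 5 from row 2; 5 starts row 3. P = [[1, 3], [4], [5]].
Insert 2: 2 bumps 3 from row 1; 3 bumps 4 from row 2; 4 bumps 5 from row 3; 5 starts row 4. P = [[1, 2], [3], [4], [5]].

So P = [[1, 2], [3], [4], [5]], Q = [[1, 3], [2], [4], [5]].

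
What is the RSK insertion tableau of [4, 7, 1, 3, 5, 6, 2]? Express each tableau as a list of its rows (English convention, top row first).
After inserting 4: P = [[4]].
After inserting 7: P = [[4, 7]].
After inserting 1: P = [[1, 7], [4]].
After inserting 3: P = [[1, 3], [4, 7]].
After inserting 5: P = [[1, 3, 5], [4, 7]].
After inserting 6: P = [[1, 3, 5, 6], [4, 7]].
After inserting 2: P = [[1, 2, 5, 6], [3, 7], [4]].

So P = [[1, 2, 5, 6], [3, 7], [4]].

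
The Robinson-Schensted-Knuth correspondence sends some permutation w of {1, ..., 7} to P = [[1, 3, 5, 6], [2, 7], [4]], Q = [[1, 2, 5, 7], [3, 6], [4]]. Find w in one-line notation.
2 4 3 1 7 5 6

Reverse RSK: for i = n, n-1, ..., 1, locate i in Q, remove the corresponding corner cell from P, and reverse-bump its entry up through P; the value ejected from row 1 is w(i).

So w = 2 4 3 1 7 5 6.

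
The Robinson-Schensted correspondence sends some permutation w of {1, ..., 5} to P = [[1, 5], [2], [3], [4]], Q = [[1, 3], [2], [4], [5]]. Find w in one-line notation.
4 3 5 2 1

Reverse the RSK construction: for i from n down to 1, find the cell of Q containing i, remove the entry at that cell from P, and reverse-bump it up through P; the value ejected from row 1 is w(i).

Step i=5: Q has 5 at row 4, column 1; remove 4 from row 4 of P and reverse-bump: 4 enters row 3 and ejects 3; 3 enters row 2 and ejects 2; 2 enters row 1 and ejects 1. So w(5) = 1. P is now [[2, 5], [3], [4]].
Step i=4: Q has 4 at row 3, column 1; remove 4 from row 3 of P and reverse-bump: 4 enters row 2 and ejects 3; 3 enters row 1 and ejects 2. So w(4) = 2. P is now [[3, 5], [4]].
Step i=3: Q has 3 at row 1, column 2; remove that cell from P, ejecting 5. So w(3) = 5. P is now [[3], [4]].
Step i=2: Q has 2 at row 2, column 1; remove 4 from row 2 of P and reverse-bump: 4 enters row 1 and ejects 3. So w(2) = 3. P is now [[4]].
Step i=1: Q has 1 at row 1, column 1; remove that cell from P, ejecting 4. So w(1) = 4. P is now [].

So w = 4 3 5 2 1.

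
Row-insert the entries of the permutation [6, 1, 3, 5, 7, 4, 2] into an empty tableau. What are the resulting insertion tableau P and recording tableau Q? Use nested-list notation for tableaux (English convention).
P = [[1, 2, 4, 7], [3], [5], [6]], Q = [[1, 3, 4, 5], [2], [6], [7]]

Insert each entry of the permutation into P by Schensted row insertion, recording in Q the position of each new cell.

After inserting 6: P = [[6]].
After inserting 1: P = [[1], [6]].
After inserting 3: P = [[1, 3], [6]].
After inserting 5: P = [[1, 3, 5], [6]].
After inserting 7: P = [[1, 3, 5, 7], [6]].
After inserting 4: P = [[1, 3, 4, 7], [5], [6]].
After inserting 2: P = [[1, 2, 4, 7], [3], [5], [6]].

So P = [[1, 2, 4, 7], [3], [5], [6]], Q = [[1, 3, 4, 5], [2], [6], [7]].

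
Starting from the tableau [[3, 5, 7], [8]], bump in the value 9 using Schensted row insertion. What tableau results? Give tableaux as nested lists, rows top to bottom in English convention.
9 is larger than every entry of row 1, so it is appended to row 1. The new tableau is [[3, 5, 7, 9], [8]].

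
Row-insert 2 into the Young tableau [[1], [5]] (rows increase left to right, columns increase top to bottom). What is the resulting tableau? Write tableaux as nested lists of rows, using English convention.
2 is larger than every entry of row 1, so it is appended to row 1. The new tableau is [[1, 2], [5]].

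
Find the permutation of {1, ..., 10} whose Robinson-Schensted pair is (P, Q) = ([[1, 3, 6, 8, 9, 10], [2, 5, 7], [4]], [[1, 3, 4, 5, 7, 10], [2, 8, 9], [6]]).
4 2 5 7 8 1 9 3 6 10

Reverse the RSK construction: for i from n down to 1, find the cell of Q containing i, remove the entry at that cell from P, and reverse-bump it up through P; the value ejected from row 1 is w(i).

Step i=10: Q has 10 at row 1, column 6; remove that cell from P, ejecting 10. So w(10) = 10. P is now [[1, 3, 6, 8, 9], [2, 5, 7], [4]].
Step i=9: Q has 9 at row 2, column 3; remove 7 from row 2 of P and reverse-bump: 7 enters row 1 and ejects 6. So w(9) = 6. P is now [[1, 3, 7, 8, 9], [2, 5], [4]].
Step i=8: Q has 8 at row 2, column 2; remove 5 from row 2 of P and reverse-bump: 5 enters row 1 and ejects 3. So w(8) = 3. P is now [[1, 5, 7, 8, 9], [2], [4]].
Step i=7: Q has 7 at row 1, column 5; remove that cell from P, ejecting 9. So w(7) = 9. P is now [[1, 5, 7, 8], [2], [4]].
Step i=6: Q has 6 at row 3, column 1; remove 4 from row 3 of P and reverse-bump: 4 enters row 2 and ejects 2; 2 enters row 1 and ejects 1. So w(6) = 1. P is now [[2, 5, 7, 8], [4]].
Step i=5: Q has 5 at row 1, column 4; remove that cell from P, ejecting 8. So w(5) = 8. P is now [[2, 5, 7], [4]].
Step i=4: Q has 4 at row 1, column 3; remove that cell from P, ejecting 7. So w(4) = 7. P is now [[2, 5], [4]].
Step i=3: Q has 3 at row 1, column 2; remove that cell from P, ejecting 5. So w(3) = 5. P is now [[2], [4]].
Step i=2: Q has 2 at row 2, column 1; remove 4 from row 2 of P and reverse-bump: 4 enters row 1 and ejects 2. So w(2) = 2. P is now [[4]].
Step i=1: Q has 1 at row 1, column 1; remove that cell from P, ejecting 4. So w(1) = 4. P is now [].

So w = 4 2 5 7 8 1 9 3 6 10.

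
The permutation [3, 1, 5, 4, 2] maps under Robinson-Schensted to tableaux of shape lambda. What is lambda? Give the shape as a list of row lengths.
[2, 2, 1]

RSK row insertion gives P = [[1, 2], [3, 4], [5]], which has shape [2, 2, 1].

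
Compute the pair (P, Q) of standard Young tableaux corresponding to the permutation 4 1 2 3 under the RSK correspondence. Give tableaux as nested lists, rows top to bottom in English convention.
Insert each entry of the permutation into P by Schensted row insertion, recording in Q the position of each new cell.

After inserting 4: P = [[4]].
After inserting 1: P = [[1], [4]].
After inserting 2: P = [[1, 2], [4]].
After inserting 3: P = [[1, 2, 3], [4]].

So P = [[1, 2, 3], [4]], Q = [[1, 3, 4], [2]].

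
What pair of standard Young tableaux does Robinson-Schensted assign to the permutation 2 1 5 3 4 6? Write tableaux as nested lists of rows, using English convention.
Insert each entry of the permutation into P by Schensted row insertion, recording in Q the position of each new cell.

After inserting 2: P = [[2]].
After inserting 1: P = [[1], [2]].
After inserting 5: P = [[1, 5], [2]].
After inserting 3: P = [[1, 3], [2, 5]].
After inserting 4: P = [[1, 3, 4], [2, 5]].
After inserting 6: P = [[1, 3, 4, 6], [2, 5]].

So P = [[1, 3, 4, 6], [2, 5]], Q = [[1, 3, 5, 6], [2, 4]].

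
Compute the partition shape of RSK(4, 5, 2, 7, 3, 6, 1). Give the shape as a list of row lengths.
[3, 3, 1]

Row-insert each entry into an empty tableau.

After inserting 4: P = [[4]].
After inserting 5: P = [[4, 5]].
After inserting 2: P = [[2, 5], [4]].
After inserting 7: P = [[2, 5, 7], [4]].
After inserting 3: P = [[2, 3, 7], [4, 5]].
After inserting 6: P = [[2, 3, 6], [4, 5, 7]].
After inserting 1: P = [[1, 3, 6], [2, 5, 7], [4]].

The final insertion tableau P = [[1, 3, 6], [2, 5, 7], [4]] has shape [3, 3, 1].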